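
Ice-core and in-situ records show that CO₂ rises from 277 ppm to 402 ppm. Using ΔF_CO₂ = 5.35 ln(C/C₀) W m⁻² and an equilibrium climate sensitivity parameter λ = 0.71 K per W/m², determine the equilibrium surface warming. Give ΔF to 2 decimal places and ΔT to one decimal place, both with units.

CO₂: 5.35 × ln(402/277) = 5.35 × ln(1.45126) = 5.35 × 0.37243 = 1.9925 W/m².
ΔT = λ ΔF = 0.71 × 1.99 = 1.4129 K.

ΔF = 1.99 W/m²; ΔT = 1.4 K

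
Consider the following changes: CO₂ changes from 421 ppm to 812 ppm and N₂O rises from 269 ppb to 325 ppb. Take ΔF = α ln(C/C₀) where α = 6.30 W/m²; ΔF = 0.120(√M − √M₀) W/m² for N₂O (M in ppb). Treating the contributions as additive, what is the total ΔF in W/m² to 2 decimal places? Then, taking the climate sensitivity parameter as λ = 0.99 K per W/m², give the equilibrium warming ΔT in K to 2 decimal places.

CO₂: 6.30 × ln(812/421) = 6.30 × ln(1.92874) = 6.30 × 0.65687 = 4.1383 W/m².
N₂O: 0.120 × (√325 − √269) = 0.120 × (18.0278 − 16.4012) = 0.120 × 1.6266 = 0.1952 W/m².
Total ΔF = 4.1383 + 0.1952 = 4.3335 W/m².
ΔT = λ ΔF = 0.99 × 4.33 = 4.2867 K.

ΔF = 4.33 W/m²; ΔT = 4.29 K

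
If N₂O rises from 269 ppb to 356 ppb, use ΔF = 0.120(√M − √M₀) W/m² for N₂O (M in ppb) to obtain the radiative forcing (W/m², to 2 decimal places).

ΔF = 0.30 W/m²

N₂O: 0.120 × (√356 − √269) = 0.120 × (18.8680 − 16.4012) = 0.120 × 2.4668 = 0.2960 W/m².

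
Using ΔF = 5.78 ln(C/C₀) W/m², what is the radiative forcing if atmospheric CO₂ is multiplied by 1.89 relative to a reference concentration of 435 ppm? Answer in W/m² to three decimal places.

Because the forcing depends only on the ratio C/C₀, the initial concentration does not enter.
ΔF = 5.78 × ln(1.89) = 5.78 × 0.63658 = 3.6794 W/m².

ΔF = 3.679 W/m²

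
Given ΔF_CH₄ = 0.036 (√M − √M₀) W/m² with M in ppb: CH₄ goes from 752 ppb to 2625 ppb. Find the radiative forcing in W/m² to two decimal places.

ΔF = 0.86 W/m²

CH₄: 0.036 × (√2625 − √752) = 0.036 × (51.2348 − 27.4226) = 0.036 × 23.8122 = 0.8572 W/m².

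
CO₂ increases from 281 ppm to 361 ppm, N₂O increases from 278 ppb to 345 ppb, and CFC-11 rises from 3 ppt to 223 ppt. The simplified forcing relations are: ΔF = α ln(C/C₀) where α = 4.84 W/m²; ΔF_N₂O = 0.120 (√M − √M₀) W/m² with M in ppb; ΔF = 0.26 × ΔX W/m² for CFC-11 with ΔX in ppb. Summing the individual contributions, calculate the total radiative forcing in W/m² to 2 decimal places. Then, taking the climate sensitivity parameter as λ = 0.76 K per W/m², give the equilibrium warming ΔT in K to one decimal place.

ΔF = 1.50 W/m²; ΔT = 1.1 K

CO₂: 4.84 × ln(361/281) = 4.84 × ln(1.28470) = 4.84 × 0.25053 = 1.2126 W/m².
N₂O: 0.120 × (√345 − √278) = 0.120 × (18.5742 − 16.6733) = 0.120 × 1.9009 = 0.2281 W/m².
CFC-11: Δ = 223 − 3 = 220 ppt = 0.220 ppb; ΔF = 0.26 × 0.220 = 0.0572 W/m².
Total ΔF = 1.2126 + 0.2281 + 0.0572 = 1.4979 W/m².
ΔT = λ ΔF = 0.76 × 1.50 = 1.1400 K.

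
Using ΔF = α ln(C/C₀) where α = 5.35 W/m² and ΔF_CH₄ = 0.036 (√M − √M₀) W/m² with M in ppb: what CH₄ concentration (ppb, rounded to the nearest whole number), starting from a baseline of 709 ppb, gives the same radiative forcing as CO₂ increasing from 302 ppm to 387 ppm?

CO₂ forcing: 5.35 × ln(387/302) = 5.35 × 0.247998 = 1.32679 W/m².
Set 0.036(√M − √709) = 1.32679: √M = 1.32679/0.036 + √709 = 36.8553 + 26.6271 = 63.4824.
M = (63.4824)² = 4030.02 ppb.

M ≈ 4030 ppb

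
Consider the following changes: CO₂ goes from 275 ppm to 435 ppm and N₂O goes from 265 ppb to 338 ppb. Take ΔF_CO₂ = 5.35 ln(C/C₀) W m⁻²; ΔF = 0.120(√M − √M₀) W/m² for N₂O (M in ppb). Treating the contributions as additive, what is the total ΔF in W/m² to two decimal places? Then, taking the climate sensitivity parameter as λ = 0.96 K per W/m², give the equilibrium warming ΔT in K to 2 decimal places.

ΔF = 2.71 W/m²; ΔT = 2.60 K

CO₂: 5.35 × ln(435/275) = 5.35 × ln(1.58182) = 5.35 × 0.45858 = 2.4534 W/m².
N₂O: 0.120 × (√338 − √265) = 0.120 × (18.3848 − 16.2788) = 0.120 × 2.1060 = 0.2527 W/m².
Total ΔF = 2.4534 + 0.2527 = 2.7061 W/m².
ΔT = λ ΔF = 0.96 × 2.71 = 2.6016 K.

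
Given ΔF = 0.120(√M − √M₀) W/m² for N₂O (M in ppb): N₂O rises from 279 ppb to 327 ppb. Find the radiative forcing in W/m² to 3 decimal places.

ΔF = 0.166 W/m²

N₂O: 0.120 × (√327 − √279) = 0.120 × (18.0831 − 16.7033) = 0.120 × 1.3798 = 0.1656 W/m².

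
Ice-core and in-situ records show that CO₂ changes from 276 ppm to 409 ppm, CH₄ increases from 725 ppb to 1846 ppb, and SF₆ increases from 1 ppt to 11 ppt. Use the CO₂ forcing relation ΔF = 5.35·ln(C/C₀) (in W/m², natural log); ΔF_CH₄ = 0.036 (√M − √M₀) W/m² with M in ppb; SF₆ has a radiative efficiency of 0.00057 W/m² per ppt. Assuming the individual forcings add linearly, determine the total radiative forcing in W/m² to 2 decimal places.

CO₂: 5.35 × ln(409/276) = 5.35 × ln(1.48188) = 5.35 × 0.39331 = 2.1042 W/m².
CH₄: 0.036 × (√1846 − √725) = 0.036 × (42.9651 − 26.9258) = 0.036 × 16.0393 = 0.5774 W/m².
SF₆: ΔF = 0.00057 × (11 − 1) = 0.00057 × 10 = 0.0057 W/m².
Total ΔF = 2.1042 + 0.5774 + 0.0057 = 2.6873 W/m².

ΔF = 2.69 W/m²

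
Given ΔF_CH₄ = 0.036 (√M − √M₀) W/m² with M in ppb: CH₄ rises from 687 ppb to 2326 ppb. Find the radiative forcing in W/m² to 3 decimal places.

CH₄: 0.036 × (√2326 − √687) = 0.036 × (48.2286 − 26.2107) = 0.036 × 22.0179 = 0.7926 W/m².

ΔF = 0.793 W/m²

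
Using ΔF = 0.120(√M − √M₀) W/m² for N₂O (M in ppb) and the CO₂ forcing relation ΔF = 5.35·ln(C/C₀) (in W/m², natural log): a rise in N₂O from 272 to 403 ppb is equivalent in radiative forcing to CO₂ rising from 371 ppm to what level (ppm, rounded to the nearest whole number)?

C ≈ 402 ppm

N₂O forcing: 0.120 × (√403 − √272) = 0.120 × (20.0749 − 16.4924) = 0.120 × 3.5825 = 0.42990 W/m².
Set 5.35 ln(C/371) = 0.42990: ln(C/371) = 0.42990/5.35 = 0.08036, so C = 371 × e^0.08036 = 371 × 1.08368 = 402.05 ppm.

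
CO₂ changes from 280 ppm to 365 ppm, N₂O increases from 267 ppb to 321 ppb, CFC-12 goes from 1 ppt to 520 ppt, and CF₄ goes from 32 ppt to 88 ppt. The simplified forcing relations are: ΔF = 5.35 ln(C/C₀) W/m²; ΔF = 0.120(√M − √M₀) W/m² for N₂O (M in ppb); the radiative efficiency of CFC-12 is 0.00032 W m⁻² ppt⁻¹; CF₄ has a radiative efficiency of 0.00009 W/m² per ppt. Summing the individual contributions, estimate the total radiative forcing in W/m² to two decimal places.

ΔF = 1.78 W/m²

CO₂: 5.35 × ln(365/280) = 5.35 × ln(1.30357) = 5.35 × 0.26511 = 1.4183 W/m².
N₂O: 0.120 × (√321 − √267) = 0.120 × (17.9165 − 16.3401) = 0.120 × 1.5764 = 0.1892 W/m².
CFC-12: ΔF = 0.00032 × (520 − 1) = 0.00032 × 519 = 0.1661 W/m².
CF₄: ΔF = 0.00009 × (88 − 32) = 0.00009 × 56 = 0.0050 W/m².
Total ΔF = 1.4183 + 0.1892 + 0.1661 + 0.0050 = 1.7786 W/m².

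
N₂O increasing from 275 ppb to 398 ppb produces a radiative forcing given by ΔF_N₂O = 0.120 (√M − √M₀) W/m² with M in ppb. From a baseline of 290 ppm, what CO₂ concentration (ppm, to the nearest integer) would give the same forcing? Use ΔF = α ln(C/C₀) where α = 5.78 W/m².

C ≈ 311 ppm

N₂O forcing: 0.120 × (√398 − √275) = 0.120 × (19.9499 − 16.5831) = 0.120 × 3.3668 = 0.40402 W/m².
Set 5.78 ln(C/290) = 0.40402: ln(C/290) = 0.40402/5.78 = 0.06990, so C = 290 × e^0.06990 = 290 × 1.07240 = 311.00 ppm.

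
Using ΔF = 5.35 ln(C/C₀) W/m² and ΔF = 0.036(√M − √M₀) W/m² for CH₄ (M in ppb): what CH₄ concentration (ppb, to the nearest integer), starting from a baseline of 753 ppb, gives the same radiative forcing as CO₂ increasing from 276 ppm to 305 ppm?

CO₂ forcing: 5.35 × ln(305/276) = 5.35 × 0.099911 = 0.53452 W/m².
Set 0.036(√M − √753) = 0.53452: √M = 0.53452/0.036 + √753 = 14.8478 + 27.4408 = 42.2886.
M = (42.2886)² = 1788.33 ppb.

M ≈ 1788 ppb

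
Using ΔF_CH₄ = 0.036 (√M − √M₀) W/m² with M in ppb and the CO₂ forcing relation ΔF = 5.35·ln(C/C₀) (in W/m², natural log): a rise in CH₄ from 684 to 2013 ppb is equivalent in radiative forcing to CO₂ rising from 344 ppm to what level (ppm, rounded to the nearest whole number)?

CH₄ forcing: 0.036 × (√2013 − √684) = 0.036 × (44.8665 − 26.1534) = 0.036 × 18.7131 = 0.67367 W/m².
Set 5.35 ln(C/344) = 0.67367: ln(C/344) = 0.67367/5.35 = 0.12592, so C = 344 × e^0.12592 = 344 × 1.13419 = 390.16 ppm.

C ≈ 390 ppm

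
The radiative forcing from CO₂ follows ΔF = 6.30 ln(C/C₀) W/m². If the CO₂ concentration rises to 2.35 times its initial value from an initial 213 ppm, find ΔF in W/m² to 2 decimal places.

ΔF = 5.38 W/m²

Because the forcing depends only on the ratio C/C₀, the initial concentration does not enter.
ΔF = 6.30 × ln(2.35) = 6.30 × 0.85442 = 5.3828 W/m².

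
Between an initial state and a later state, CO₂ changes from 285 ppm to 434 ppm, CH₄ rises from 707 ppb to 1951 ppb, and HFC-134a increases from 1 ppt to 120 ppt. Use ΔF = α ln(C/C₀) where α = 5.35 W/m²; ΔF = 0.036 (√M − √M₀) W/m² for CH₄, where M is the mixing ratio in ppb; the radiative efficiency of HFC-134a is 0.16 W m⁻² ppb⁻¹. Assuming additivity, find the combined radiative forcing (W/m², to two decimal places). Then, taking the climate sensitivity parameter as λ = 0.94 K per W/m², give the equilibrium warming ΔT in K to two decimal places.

ΔF = 2.90 W/m²; ΔT = 2.73 K

CO₂: 5.35 × ln(434/285) = 5.35 × ln(1.52281) = 5.35 × 0.42056 = 2.2500 W/m².
CH₄: 0.036 × (√1951 − √707) = 0.036 × (44.1701 − 26.5895) = 0.036 × 17.5806 = 0.6329 W/m².
HFC-134a: Δ = 120 − 1 = 119 ppt = 0.119 ppb; ΔF = 0.16 × 0.119 = 0.0190 W/m².
Total ΔF = 2.2500 + 0.6329 + 0.0190 = 2.9019 W/m².
ΔT = λ ΔF = 0.94 × 2.90 = 2.7260 K.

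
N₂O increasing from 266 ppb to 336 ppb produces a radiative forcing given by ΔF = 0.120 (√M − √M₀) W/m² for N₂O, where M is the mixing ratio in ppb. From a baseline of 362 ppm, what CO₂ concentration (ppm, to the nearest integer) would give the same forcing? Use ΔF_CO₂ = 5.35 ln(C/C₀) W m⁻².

C ≈ 379 ppm

N₂O forcing: 0.120 × (√336 − √266) = 0.120 × (18.3303 − 16.3095) = 0.120 × 2.0208 = 0.24250 W/m².
Set 5.35 ln(C/362) = 0.24250: ln(C/362) = 0.24250/5.35 = 0.04533, so C = 362 × e^0.04533 = 362 × 1.04637 = 378.79 ppm.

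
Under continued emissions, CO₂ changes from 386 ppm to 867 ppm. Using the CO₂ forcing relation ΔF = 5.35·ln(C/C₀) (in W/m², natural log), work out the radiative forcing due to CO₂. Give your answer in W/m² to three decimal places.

CO₂: 5.35 × ln(867/386) = 5.35 × ln(2.24611) = 5.35 × 0.80920 = 4.3292 W/m².

ΔF = 4.329 W/m²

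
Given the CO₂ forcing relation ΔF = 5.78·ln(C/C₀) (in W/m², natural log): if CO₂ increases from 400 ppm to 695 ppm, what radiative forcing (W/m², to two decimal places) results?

CO₂: 5.78 × ln(695/400) = 5.78 × ln(1.73750) = 5.78 × 0.55245 = 3.1932 W/m².

ΔF = 3.19 W/m²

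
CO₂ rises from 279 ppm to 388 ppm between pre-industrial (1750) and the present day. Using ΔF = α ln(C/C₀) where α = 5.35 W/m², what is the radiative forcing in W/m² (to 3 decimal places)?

ΔF = 1.764 W/m²

CO₂: 5.35 × ln(388/279) = 5.35 × ln(1.39068) = 5.35 × 0.32979 = 1.7644 W/m².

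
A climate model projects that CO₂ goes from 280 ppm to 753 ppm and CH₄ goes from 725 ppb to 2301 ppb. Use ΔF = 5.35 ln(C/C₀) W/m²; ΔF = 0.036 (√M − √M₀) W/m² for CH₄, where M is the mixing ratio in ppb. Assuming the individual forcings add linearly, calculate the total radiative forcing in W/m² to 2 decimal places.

CO₂: 5.35 × ln(753/280) = 5.35 × ln(2.68929) = 5.35 × 0.98928 = 5.2926 W/m².
CH₄: 0.036 × (√2301 − √725) = 0.036 × (47.9687 − 26.9258) = 0.036 × 21.0429 = 0.7575 W/m².
Total ΔF = 5.2926 + 0.7575 = 6.0501 W/m².

ΔF = 6.05 W/m²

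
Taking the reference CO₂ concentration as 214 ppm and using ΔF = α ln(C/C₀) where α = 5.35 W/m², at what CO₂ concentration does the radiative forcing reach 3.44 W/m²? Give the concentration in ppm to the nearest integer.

C ≈ 407 ppm

Set 5.35 ln(C/214) = 3.44, so ln(C/214) = 3.44/5.35 = 0.64299.
Then C/214 = e^0.64299 = 1.90216, giving C = 214 × 1.90216 = 407.06 ppm.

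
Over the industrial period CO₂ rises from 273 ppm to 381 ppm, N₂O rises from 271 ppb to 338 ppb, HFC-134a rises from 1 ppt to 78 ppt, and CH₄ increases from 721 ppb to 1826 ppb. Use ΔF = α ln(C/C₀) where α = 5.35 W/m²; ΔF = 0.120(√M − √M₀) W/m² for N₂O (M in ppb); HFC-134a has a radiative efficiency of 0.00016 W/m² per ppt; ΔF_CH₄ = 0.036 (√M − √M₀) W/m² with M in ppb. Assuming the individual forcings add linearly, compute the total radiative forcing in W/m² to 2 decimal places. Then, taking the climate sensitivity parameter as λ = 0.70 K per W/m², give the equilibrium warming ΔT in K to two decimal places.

ΔF = 2.60 W/m²; ΔT = 1.82 K

CO₂: 5.35 × ln(381/273) = 5.35 × ln(1.39560) = 5.35 × 0.33332 = 1.7833 W/m².
N₂O: 0.120 × (√338 − √271) = 0.120 × (18.3848 − 16.4621) = 0.120 × 1.9227 = 0.2307 W/m².
HFC-134a: ΔF = 0.00016 × (78 − 1) = 0.00016 × 77 = 0.0123 W/m².
CH₄: 0.036 × (√1826 − √721) = 0.036 × (42.7317 − 26.8514) = 0.036 × 15.8803 = 0.5717 W/m².
Total ΔF = 1.7833 + 0.2307 + 0.0123 + 0.5717 = 2.5980 W/m².
ΔT = λ ΔF = 0.70 × 2.60 = 1.8200 K.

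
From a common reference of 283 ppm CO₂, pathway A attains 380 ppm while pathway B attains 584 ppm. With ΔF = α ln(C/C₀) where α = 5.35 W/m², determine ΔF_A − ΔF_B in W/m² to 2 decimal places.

ΔF_A = 5.35 ln(380/283) = 5.35 × 0.29472 = 1.5768 W/m².
ΔF_B = 5.35 ln(584/283) = 5.35 × 0.72445 = 3.8758 W/m².
Difference: 1.5768 − 3.8758 = -2.2990 W/m².

ΔF_A − ΔF_B = -2.30 W/m²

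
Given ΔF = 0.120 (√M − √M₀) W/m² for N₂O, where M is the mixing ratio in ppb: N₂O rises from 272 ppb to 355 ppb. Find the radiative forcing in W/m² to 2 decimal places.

ΔF = 0.28 W/m²

N₂O: 0.120 × (√355 − √272) = 0.120 × (18.8414 − 16.4924) = 0.120 × 2.3490 = 0.2819 W/m².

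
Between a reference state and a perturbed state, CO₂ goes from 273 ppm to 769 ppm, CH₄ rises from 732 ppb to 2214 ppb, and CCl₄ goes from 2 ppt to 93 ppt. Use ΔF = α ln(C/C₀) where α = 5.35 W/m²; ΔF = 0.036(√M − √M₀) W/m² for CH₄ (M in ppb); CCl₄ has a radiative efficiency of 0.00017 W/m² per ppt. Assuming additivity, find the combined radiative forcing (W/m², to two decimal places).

ΔF = 6.28 W/m²

CO₂: 5.35 × ln(769/273) = 5.35 × ln(2.81685) = 5.35 × 1.03562 = 5.5406 W/m².
CH₄: 0.036 × (√2214 − √732) = 0.036 × (47.0532 − 27.0555) = 0.036 × 19.9977 = 0.7199 W/m².
CCl₄: ΔF = 0.00017 × (93 − 2) = 0.00017 × 91 = 0.0155 W/m².
Total ΔF = 5.5406 + 0.7199 + 0.0155 = 6.2760 W/m².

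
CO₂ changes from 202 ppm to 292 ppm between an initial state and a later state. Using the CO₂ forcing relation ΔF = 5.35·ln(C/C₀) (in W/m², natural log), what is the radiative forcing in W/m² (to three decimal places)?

ΔF = 1.971 W/m²

CO₂ absorption bands are partially saturated, so forcing scales with the logarithm of the concentration ratio.
CO₂: 5.35 × ln(292/202) = 5.35 × ln(1.44554) = 5.35 × 0.36848 = 1.9714 W/m².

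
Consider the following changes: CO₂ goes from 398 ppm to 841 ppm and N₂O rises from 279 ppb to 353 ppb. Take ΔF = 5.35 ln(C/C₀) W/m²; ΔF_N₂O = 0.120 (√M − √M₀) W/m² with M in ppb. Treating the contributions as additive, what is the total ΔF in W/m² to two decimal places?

ΔF = 4.25 W/m²

CO₂: 5.35 × ln(841/398) = 5.35 × ln(2.11307) = 5.35 × 0.74814 = 4.0025 W/m².
N₂O: 0.120 × (√353 − √279) = 0.120 × (18.7883 − 16.7033) = 0.120 × 2.0850 = 0.2502 W/m².
Total ΔF = 4.0025 + 0.2502 = 4.2527 W/m².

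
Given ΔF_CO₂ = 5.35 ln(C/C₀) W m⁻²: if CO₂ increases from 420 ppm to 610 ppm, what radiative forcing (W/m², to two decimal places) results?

CO₂: 5.35 × ln(610/420) = 5.35 × ln(1.45238) = 5.35 × 0.37320 = 1.9966 W/m².

ΔF = 2.00 W/m²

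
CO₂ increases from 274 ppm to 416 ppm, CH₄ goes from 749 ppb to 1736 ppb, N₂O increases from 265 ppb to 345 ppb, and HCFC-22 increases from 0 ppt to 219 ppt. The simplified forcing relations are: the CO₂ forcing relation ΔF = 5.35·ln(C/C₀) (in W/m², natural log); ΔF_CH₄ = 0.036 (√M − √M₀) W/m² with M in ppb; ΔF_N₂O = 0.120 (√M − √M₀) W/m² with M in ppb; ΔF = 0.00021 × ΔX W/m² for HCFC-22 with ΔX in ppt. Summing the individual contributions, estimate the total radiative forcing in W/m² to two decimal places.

ΔF = 3.07 W/m²

CO₂: 5.35 × ln(416/274) = 5.35 × ln(1.51825) = 5.35 × 0.41756 = 2.2339 W/m².
CH₄: 0.036 × (√1736 − √749) = 0.036 × (41.6653 − 27.3679) = 0.036 × 14.2974 = 0.5147 W/m².
N₂O: 0.120 × (√345 − √265) = 0.120 × (18.5742 − 16.2788) = 0.120 × 2.2954 = 0.2754 W/m².
HCFC-22: ΔF = 0.00021 × (219 − 0) = 0.00021 × 219 = 0.0460 W/m².
Total ΔF = 2.2339 + 0.5147 + 0.2754 + 0.0460 = 3.0700 W/m².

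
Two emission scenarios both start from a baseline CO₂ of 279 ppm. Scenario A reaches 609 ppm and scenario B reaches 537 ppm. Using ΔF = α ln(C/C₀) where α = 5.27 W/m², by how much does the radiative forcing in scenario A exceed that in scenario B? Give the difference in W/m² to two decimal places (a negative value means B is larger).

ΔF_A − ΔF_B = 0.66 W/m²

ΔF_A = 5.27 ln(609/279) = 5.27 × 0.78061 = 4.1138 W/m².
ΔF_B = 5.27 ln(537/279) = 5.27 × 0.65479 = 3.4507 W/m².
Difference: 4.1138 − 3.4507 = 0.6631 W/m².
(Equivalently, ΔF_A − ΔF_B = 5.27 ln(609/537) = 5.27 × 0.12582 = 0.6631 W/m².)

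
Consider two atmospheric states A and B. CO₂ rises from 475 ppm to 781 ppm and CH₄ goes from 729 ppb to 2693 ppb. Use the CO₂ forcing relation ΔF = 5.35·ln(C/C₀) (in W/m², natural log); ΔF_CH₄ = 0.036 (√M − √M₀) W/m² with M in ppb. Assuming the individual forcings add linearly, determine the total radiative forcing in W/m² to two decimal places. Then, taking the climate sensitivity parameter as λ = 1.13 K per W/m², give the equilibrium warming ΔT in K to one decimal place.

ΔF = 3.56 W/m²; ΔT = 4.0 K

CO₂: 5.35 × ln(781/475) = 5.35 × ln(1.64421) = 5.35 × 0.49726 = 2.6603 W/m².
CH₄: 0.036 × (√2693 − √729) = 0.036 × (51.8941 − 27.0000) = 0.036 × 24.8941 = 0.8962 W/m².
Total ΔF = 2.6603 + 0.8962 = 3.5565 W/m².
ΔT = λ ΔF = 1.13 × 3.56 = 4.0228 K.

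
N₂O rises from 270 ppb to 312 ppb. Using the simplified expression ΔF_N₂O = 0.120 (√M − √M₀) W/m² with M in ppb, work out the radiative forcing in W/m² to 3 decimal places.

ΔF = 0.148 W/m²

N₂O: 0.120 × (√312 − √270) = 0.120 × (17.6635 − 16.4317) = 0.120 × 1.2318 = 0.1478 W/m².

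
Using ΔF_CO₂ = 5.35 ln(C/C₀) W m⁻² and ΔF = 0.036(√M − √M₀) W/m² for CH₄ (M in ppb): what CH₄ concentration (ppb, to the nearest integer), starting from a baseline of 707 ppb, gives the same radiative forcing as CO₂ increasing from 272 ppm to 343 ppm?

M ≈ 3728 ppb

CO₂ forcing: 5.35 × ln(343/272) = 5.35 × 0.231928 = 1.24081 W/m².
Set 0.036(√M − √707) = 1.24081: √M = 1.24081/0.036 + √707 = 34.4669 + 26.5895 = 61.0564.
M = (61.0564)² = 3727.88 ppb.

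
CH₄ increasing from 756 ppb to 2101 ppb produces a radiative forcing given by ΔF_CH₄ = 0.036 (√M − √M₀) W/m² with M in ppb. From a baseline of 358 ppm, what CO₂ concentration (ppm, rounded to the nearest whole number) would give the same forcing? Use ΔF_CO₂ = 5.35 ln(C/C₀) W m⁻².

CH₄ forcing: 0.036 × (√2101 − √756) = 0.036 × (45.8367 − 27.4955) = 0.036 × 18.3412 = 0.66028 W/m².
Set 5.35 ln(C/358) = 0.66028: ln(C/358) = 0.66028/5.35 = 0.12342, so C = 358 × e^0.12342 = 358 × 1.13136 = 405.03 ppm.

C ≈ 405 ppm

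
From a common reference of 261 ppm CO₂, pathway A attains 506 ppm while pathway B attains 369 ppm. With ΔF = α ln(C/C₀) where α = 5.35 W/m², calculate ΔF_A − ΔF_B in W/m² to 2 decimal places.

ΔF_A = 5.35 ln(506/261) = 5.35 × 0.66202 = 3.5418 W/m².
ΔF_B = 5.35 ln(369/261) = 5.35 × 0.34628 = 1.8526 W/m².
Difference: 3.5418 − 1.8526 = 1.6892 W/m².

ΔF_A − ΔF_B = 1.69 W/m²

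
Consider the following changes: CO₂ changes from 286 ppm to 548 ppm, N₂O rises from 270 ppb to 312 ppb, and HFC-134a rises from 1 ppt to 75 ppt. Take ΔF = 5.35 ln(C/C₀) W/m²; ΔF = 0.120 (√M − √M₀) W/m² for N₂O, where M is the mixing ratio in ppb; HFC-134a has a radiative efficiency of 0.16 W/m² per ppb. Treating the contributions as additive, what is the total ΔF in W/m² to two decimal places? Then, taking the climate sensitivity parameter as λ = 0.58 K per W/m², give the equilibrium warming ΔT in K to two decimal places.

CO₂: 5.35 × ln(548/286) = 5.35 × ln(1.91608) = 5.35 × 0.65028 = 3.4790 W/m².
N₂O: 0.120 × (√312 − √270) = 0.120 × (17.6635 − 16.4317) = 0.120 × 1.2318 = 0.1478 W/m².
HFC-134a: Δ = 75 − 1 = 74 ppt = 0.074 ppb; ΔF = 0.16 × 0.074 = 0.0118 W/m².
Total ΔF = 3.4790 + 0.1478 + 0.0118 = 3.6386 W/m².
ΔT = λ ΔF = 0.58 × 3.64 = 2.1112 K.

ΔF = 3.64 W/m²; ΔT = 2.11 K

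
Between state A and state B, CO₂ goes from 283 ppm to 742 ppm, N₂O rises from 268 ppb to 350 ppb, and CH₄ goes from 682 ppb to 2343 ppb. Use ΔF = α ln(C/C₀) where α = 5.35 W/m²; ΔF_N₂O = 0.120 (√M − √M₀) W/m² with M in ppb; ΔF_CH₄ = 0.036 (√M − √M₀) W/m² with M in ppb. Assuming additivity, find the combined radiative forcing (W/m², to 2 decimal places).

CO₂: 5.35 × ln(742/283) = 5.35 × ln(2.62191) = 5.35 × 0.96390 = 5.1569 W/m².
N₂O: 0.120 × (√350 − √268) = 0.120 × (18.7083 − 16.3707) = 0.120 × 2.3376 = 0.2805 W/m².
CH₄: 0.036 × (√2343 − √682) = 0.036 × (48.4045 − 26.1151) = 0.036 × 22.2894 = 0.8024 W/m².
Total ΔF = 5.1569 + 0.2805 + 0.8024 = 6.2398 W/m².

ΔF = 6.24 W/m²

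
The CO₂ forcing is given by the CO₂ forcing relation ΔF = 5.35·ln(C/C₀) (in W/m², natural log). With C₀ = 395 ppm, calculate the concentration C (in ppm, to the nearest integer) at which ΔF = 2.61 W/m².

C ≈ 643 ppm

Set 5.35 ln(C/395) = 2.61, so ln(C/395) = 2.61/5.35 = 0.48785.
Then C/395 = e^0.48785 = 1.62881, giving C = 395 × 1.62881 = 643.38 ppm.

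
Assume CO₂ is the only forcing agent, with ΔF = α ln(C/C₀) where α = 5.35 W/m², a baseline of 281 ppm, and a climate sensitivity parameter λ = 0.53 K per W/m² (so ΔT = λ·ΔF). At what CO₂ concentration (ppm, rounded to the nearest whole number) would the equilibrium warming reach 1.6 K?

C ≈ 494 ppm

Required forcing: ΔF = ΔT/λ = 1.6/0.53 = 3.0189 W/m².
Then ln(C/281) = ΔF/5.35 = 3.0189/5.35 = 0.56428.
So C = 281 × e^0.56428 = 281 × 1.75818 = 494.05 ppm.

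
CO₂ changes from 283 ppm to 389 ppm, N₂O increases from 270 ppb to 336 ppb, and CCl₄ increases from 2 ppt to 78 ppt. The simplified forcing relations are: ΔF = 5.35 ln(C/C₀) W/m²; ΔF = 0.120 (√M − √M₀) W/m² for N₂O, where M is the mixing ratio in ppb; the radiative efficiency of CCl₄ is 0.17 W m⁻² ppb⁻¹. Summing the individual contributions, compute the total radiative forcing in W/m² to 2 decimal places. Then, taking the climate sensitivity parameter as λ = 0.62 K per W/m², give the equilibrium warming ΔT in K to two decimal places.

ΔF = 1.94 W/m²; ΔT = 1.20 K

CO₂: 5.35 × ln(389/283) = 5.35 × ln(1.37456) = 5.35 × 0.31813 = 1.7020 W/m².
N₂O: 0.120 × (√336 − √270) = 0.120 × (18.3303 − 16.4317) = 0.120 × 1.8986 = 0.2278 W/m².
CCl₄: Δ = 78 − 2 = 76 ppt = 0.076 ppb; ΔF = 0.17 × 0.076 = 0.0129 W/m².
Total ΔF = 1.7020 + 0.2278 + 0.0129 = 1.9427 W/m².
ΔT = λ ΔF = 0.62 × 1.94 = 1.2028 K.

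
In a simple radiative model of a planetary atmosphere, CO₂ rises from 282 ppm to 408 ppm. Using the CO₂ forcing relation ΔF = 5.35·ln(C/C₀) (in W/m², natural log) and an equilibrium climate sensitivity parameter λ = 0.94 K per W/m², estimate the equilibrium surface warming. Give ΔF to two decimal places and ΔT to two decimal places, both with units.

CO₂: 5.35 × ln(408/282) = 5.35 × ln(1.44681) = 5.35 × 0.36936 = 1.9761 W/m².
ΔT = λ ΔF = 0.94 × 1.98 = 1.8612 K.

ΔF = 1.98 W/m²; ΔT = 1.86 K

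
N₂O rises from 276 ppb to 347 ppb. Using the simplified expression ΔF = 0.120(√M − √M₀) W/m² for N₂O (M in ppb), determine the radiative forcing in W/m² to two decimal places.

ΔF = 0.24 W/m²

N₂O: 0.120 × (√347 − √276) = 0.120 × (18.6279 − 16.6132) = 0.120 × 2.0147 = 0.2418 W/m².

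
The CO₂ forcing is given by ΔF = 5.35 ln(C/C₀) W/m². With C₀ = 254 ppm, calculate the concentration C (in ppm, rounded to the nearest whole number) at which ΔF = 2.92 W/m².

C ≈ 438 ppm

Set 5.35 ln(C/254) = 2.92, so ln(C/254) = 2.92/5.35 = 0.54579.
Then C/254 = e^0.54579 = 1.72597, giving C = 254 × 1.72597 = 438.40 ppm.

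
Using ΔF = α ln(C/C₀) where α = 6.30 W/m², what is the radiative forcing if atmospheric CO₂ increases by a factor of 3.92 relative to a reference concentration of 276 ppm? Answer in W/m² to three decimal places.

ΔF = 8.606 W/m²

ΔF = 6.30 × ln(3.92) = 6.30 × 1.36609 = 8.6064 W/m².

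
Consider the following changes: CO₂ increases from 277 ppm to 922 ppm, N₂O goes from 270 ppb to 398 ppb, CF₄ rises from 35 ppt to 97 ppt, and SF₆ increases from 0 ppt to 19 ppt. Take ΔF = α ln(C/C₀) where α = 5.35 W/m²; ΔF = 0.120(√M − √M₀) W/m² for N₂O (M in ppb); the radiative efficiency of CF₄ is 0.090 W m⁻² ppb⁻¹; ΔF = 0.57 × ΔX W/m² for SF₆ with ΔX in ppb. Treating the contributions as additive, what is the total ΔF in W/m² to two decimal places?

CO₂: 5.35 × ln(922/277) = 5.35 × ln(3.32852) = 5.35 × 1.20253 = 6.4335 W/m².
N₂O: 0.120 × (√398 − √270) = 0.120 × (19.9499 − 16.4317) = 0.120 × 3.5182 = 0.4222 W/m².
CF₄: Δ = 97 − 35 = 62 ppt = 0.062 ppb; ΔF = 0.090 × 0.062 = 0.0056 W/m².
SF₆: Δ = 19 − 0 = 19 ppt = 0.019 ppb; ΔF = 0.57 × 0.019 = 0.0108 W/m².
Total ΔF = 6.4335 + 0.4222 + 0.0056 + 0.0108 = 6.8721 W/m².

ΔF = 6.87 W/m²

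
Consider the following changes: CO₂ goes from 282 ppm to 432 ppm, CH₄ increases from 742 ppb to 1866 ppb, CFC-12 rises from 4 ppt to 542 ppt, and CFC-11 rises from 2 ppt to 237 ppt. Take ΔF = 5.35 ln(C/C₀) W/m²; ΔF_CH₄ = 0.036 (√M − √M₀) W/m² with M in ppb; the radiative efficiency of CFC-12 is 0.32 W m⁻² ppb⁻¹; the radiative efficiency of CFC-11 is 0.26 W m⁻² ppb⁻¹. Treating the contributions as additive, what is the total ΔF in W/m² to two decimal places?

ΔF = 3.09 W/m²

CO₂: 5.35 × ln(432/282) = 5.35 × ln(1.53191) = 5.35 × 0.42652 = 2.2819 W/m².
CH₄: 0.036 × (√1866 − √742) = 0.036 × (43.1972 − 27.2397) = 0.036 × 15.9575 = 0.5745 W/m².
CFC-12: Δ = 542 − 4 = 538 ppt = 0.538 ppb; ΔF = 0.32 × 0.538 = 0.1722 W/m².
CFC-11: Δ = 237 − 2 = 235 ppt = 0.235 ppb; ΔF = 0.26 × 0.235 = 0.0611 W/m².
Total ΔF = 2.2819 + 0.5745 + 0.1722 + 0.0611 = 3.0897 W/m².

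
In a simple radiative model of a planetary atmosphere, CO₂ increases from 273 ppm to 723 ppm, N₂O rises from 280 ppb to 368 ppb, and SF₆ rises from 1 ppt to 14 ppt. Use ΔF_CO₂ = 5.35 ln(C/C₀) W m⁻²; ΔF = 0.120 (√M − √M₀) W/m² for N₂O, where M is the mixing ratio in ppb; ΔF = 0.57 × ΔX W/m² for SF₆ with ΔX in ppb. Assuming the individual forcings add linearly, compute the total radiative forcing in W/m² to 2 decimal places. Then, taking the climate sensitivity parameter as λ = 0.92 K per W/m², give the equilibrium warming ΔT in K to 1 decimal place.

ΔF = 5.51 W/m²; ΔT = 5.1 K

CO₂: 5.35 × ln(723/273) = 5.35 × ln(2.64835) = 5.35 × 0.97394 = 5.2106 W/m².
N₂O: 0.120 × (√368 − √280) = 0.120 × (19.1833 − 16.7332) = 0.120 × 2.4501 = 0.2940 W/m².
SF₆: Δ = 14 − 1 = 13 ppt = 0.013 ppb; ΔF = 0.57 × 0.013 = 0.0074 W/m².
Total ΔF = 5.2106 + 0.2940 + 0.0074 = 5.5120 W/m².
ΔT = λ ΔF = 0.92 × 5.51 = 5.0692 K.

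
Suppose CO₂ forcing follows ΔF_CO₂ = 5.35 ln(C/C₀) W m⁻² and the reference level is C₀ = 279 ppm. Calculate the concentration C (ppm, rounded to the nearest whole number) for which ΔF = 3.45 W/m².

Set 5.35 ln(C/279) = 3.45, so ln(C/279) = 3.45/5.35 = 0.64486.
Then C/279 = e^0.64486 = 1.90572, giving C = 279 × 1.90572 = 531.70 ppm.

C ≈ 532 ppm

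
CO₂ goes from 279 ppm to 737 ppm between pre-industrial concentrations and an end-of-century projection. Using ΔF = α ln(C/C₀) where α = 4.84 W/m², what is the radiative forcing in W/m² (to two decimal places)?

ΔF = 4.70 W/m²

CO₂: 4.84 × ln(737/279) = 4.84 × ln(2.64158) = 4.84 × 0.97138 = 4.7015 W/m².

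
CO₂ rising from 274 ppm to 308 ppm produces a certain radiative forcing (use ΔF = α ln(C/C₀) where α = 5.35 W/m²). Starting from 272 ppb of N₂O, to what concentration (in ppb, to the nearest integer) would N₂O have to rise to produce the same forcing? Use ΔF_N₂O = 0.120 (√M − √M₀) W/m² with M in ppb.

CO₂ forcing: 5.35 × ln(308/274) = 5.35 × 0.116972 = 0.62580 W/m².
Set 0.120(√M − √272) = 0.62580: √M = 0.62580/0.120 + √272 = 5.2150 + 16.4924 = 21.7074.
M = (21.7074)² = 471.21 ppb.

M ≈ 471 ppb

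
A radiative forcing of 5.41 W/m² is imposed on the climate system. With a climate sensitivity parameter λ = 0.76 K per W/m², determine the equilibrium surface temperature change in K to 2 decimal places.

ΔT = λ ΔF = 0.76 × 5.41 = 4.1116 K.

ΔT = 4.11 K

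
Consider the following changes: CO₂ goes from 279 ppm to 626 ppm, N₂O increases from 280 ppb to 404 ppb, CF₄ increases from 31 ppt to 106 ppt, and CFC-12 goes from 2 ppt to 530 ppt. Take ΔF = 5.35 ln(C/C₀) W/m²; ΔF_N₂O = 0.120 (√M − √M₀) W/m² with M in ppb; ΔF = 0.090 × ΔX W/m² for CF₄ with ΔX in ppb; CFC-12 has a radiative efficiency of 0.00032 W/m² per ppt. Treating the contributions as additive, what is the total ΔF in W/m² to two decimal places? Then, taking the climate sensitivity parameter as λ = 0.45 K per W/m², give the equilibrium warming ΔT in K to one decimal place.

CO₂: 5.35 × ln(626/279) = 5.35 × ln(2.24373) = 5.35 × 0.80814 = 4.3235 W/m².
N₂O: 0.120 × (√404 − √280) = 0.120 × (20.0998 − 16.7332) = 0.120 × 3.3666 = 0.4040 W/m².
CF₄: Δ = 106 − 31 = 75 ppt = 0.075 ppb; ΔF = 0.090 × 0.075 = 0.0068 W/m².
CFC-12: ΔF = 0.00032 × (530 − 2) = 0.00032 × 528 = 0.1690 W/m².
Total ΔF = 4.3235 + 0.4040 + 0.0068 + 0.1690 = 4.9033 W/m².
ΔT = λ ΔF = 0.45 × 4.90 = 2.2050 K.

ΔF = 4.90 W/m²; ΔT = 2.2 K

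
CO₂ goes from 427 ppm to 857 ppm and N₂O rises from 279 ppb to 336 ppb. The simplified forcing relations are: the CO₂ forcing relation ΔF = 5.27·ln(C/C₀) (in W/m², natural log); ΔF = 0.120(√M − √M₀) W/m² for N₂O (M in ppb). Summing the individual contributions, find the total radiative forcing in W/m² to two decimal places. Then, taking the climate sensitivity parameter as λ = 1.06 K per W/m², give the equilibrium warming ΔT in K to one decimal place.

ΔF = 3.87 W/m²; ΔT = 4.1 K

CO₂: 5.27 × ln(857/427) = 5.27 × ln(2.00703) = 5.27 × 0.69666 = 3.6714 W/m².
N₂O: 0.120 × (√336 − √279) = 0.120 × (18.3303 − 16.7033) = 0.120 × 1.6270 = 0.1952 W/m².
Total ΔF = 3.6714 + 0.1952 = 3.8666 W/m².
ΔT = λ ΔF = 1.06 × 3.87 = 4.1022 K.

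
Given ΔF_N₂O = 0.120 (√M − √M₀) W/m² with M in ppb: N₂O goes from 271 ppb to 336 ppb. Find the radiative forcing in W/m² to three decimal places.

ΔF = 0.224 W/m²

N₂O: 0.120 × (√336 − √271) = 0.120 × (18.3303 − 16.4621) = 0.120 × 1.8682 = 0.2242 W/m².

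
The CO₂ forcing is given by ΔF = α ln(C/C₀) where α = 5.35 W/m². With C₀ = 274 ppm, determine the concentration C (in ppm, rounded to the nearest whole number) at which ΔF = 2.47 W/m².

C ≈ 435 ppm

Set 5.35 ln(C/274) = 2.47, so ln(C/274) = 2.47/5.35 = 0.46168.
Then C/274 = e^0.46168 = 1.58674, giving C = 274 × 1.58674 = 434.77 ppm.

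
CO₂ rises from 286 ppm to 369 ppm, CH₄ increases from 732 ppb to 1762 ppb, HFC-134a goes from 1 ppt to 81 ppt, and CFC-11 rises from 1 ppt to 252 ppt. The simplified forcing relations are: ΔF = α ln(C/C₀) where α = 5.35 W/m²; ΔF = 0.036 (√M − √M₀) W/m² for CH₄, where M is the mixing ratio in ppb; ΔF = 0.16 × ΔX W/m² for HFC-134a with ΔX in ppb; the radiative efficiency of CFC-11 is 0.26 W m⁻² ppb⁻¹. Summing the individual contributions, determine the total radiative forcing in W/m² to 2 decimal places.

ΔF = 1.98 W/m²

CO₂: 5.35 × ln(369/286) = 5.35 × ln(1.29021) = 5.35 × 0.25480 = 1.3632 W/m².
CH₄: 0.036 × (√1762 − √732) = 0.036 × (41.9762 − 27.0555) = 0.036 × 14.9207 = 0.5371 W/m².
HFC-134a: Δ = 81 − 1 = 80 ppt = 0.080 ppb; ΔF = 0.16 × 0.080 = 0.0128 W/m².
CFC-11: Δ = 252 − 1 = 251 ppt = 0.251 ppb; ΔF = 0.26 × 0.251 = 0.0653 W/m².
Total ΔF = 1.3632 + 0.5371 + 0.0128 + 0.0653 = 1.9784 W/m².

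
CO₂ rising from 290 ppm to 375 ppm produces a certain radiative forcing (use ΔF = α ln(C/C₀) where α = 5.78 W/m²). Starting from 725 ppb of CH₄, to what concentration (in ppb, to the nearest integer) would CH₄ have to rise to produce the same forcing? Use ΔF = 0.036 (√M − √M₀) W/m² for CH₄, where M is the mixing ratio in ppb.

CO₂ forcing: 5.78 × ln(375/290) = 5.78 × 0.257045 = 1.48572 W/m².
Set 0.036(√M − √725) = 1.48572: √M = 1.48572/0.036 + √725 = 41.2700 + 26.9258 = 68.1958.
M = (68.1958)² = 4650.67 ppb.

M ≈ 4651 ppb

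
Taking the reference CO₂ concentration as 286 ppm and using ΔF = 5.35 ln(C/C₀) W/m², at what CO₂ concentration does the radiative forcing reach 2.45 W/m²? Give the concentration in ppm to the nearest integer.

C ≈ 452 ppm

Set 5.35 ln(C/286) = 2.45, so ln(C/286) = 2.45/5.35 = 0.45794.
Then C/286 = e^0.45794 = 1.58081, giving C = 286 × 1.58081 = 452.11 ppm.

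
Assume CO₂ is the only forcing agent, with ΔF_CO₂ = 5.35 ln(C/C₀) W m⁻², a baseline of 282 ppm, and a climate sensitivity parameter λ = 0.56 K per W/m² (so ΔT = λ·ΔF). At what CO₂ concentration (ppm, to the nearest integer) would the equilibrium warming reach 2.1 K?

Required forcing: ΔF = ΔT/λ = 2.1/0.56 = 3.7500 W/m².
Then ln(C/282) = ΔF/5.35 = 3.7500/5.35 = 0.70093.
So C = 282 × e^0.70093 = 282 × 2.01563 = 568.41 ppm.

C ≈ 568 ppm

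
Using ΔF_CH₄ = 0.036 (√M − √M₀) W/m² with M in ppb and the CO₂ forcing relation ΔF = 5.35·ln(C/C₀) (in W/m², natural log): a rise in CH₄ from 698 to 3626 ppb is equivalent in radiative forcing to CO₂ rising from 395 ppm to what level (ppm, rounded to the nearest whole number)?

C ≈ 496 ppm

CH₄ forcing: 0.036 × (√3626 − √698) = 0.036 × (60.2163 − 26.4197) = 0.036 × 33.7966 = 1.21668 W/m².
Set 5.35 ln(C/395) = 1.21668: ln(C/395) = 1.21668/5.35 = 0.22742, so C = 395 × e^0.22742 = 395 × 1.25536 = 495.87 ppm.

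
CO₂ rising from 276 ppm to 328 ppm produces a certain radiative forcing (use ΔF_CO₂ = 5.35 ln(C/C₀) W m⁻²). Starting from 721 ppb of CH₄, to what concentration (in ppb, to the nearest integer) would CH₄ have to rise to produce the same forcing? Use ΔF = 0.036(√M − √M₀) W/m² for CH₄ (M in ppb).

CO₂ forcing: 5.35 × ln(328/276) = 5.35 × 0.172613 = 0.92348 W/m².
Set 0.036(√M − √721) = 0.92348: √M = 0.92348/0.036 + √721 = 25.6522 + 26.8514 = 52.5036.
M = (52.5036)² = 2756.63 ppb.

M ≈ 2757 ppb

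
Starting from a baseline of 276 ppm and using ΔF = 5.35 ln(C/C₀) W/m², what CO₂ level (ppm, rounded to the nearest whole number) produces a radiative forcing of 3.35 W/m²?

Set 5.35 ln(C/276) = 3.35, so ln(C/276) = 3.35/5.35 = 0.62617.
Then C/276 = e^0.62617 = 1.87043, giving C = 276 × 1.87043 = 516.24 ppm.

C ≈ 516 ppm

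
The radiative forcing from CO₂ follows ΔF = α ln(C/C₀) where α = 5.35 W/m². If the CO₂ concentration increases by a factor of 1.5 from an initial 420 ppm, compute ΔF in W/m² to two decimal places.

Because the forcing depends only on the ratio C/C₀, the initial concentration does not enter.
ΔF = 5.35 × ln(1.5) = 5.35 × 0.40547 = 2.1693 W/m².

ΔF = 2.17 W/m²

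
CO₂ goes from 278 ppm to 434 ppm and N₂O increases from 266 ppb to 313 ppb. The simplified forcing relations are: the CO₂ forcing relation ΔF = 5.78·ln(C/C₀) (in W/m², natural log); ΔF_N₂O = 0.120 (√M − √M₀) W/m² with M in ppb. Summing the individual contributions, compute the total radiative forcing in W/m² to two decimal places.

ΔF = 2.74 W/m²

CO₂: 5.78 × ln(434/278) = 5.78 × ln(1.56115) = 5.78 × 0.44542 = 2.5745 W/m².
N₂O: 0.120 × (√313 − √266) = 0.120 × (17.6918 − 16.3095) = 0.120 × 1.3823 = 0.1659 W/m².
Total ΔF = 2.5745 + 0.1659 = 2.7404 W/m².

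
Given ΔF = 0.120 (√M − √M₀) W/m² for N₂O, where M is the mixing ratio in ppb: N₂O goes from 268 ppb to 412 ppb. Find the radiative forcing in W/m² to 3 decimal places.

ΔF = 0.471 W/m²

N₂O: 0.120 × (√412 − √268) = 0.120 × (20.2978 − 16.3707) = 0.120 × 3.9271 = 0.4713 W/m².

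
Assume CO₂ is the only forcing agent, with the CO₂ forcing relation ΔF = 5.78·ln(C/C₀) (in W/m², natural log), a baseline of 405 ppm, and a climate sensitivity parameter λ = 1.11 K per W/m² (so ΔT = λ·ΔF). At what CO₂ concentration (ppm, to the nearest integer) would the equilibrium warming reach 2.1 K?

C ≈ 562 ppm

Required forcing: ΔF = ΔT/λ = 2.1/1.11 = 1.8919 W/m².
Then ln(C/405) = ΔF/5.78 = 1.8919/5.78 = 0.32732.
So C = 405 × e^0.32732 = 405 × 1.38725 = 561.84 ppm.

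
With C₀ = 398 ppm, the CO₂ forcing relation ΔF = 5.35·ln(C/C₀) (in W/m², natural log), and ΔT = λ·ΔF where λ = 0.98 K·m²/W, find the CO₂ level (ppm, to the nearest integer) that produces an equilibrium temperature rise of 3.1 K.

Required forcing: ΔF = ΔT/λ = 3.1/0.98 = 3.1633 W/m².
Then ln(C/398) = ΔF/5.35 = 3.1633/5.35 = 0.59127.
So C = 398 × e^0.59127 = 398 × 1.80628 = 718.90 ppm.

C ≈ 719 ppm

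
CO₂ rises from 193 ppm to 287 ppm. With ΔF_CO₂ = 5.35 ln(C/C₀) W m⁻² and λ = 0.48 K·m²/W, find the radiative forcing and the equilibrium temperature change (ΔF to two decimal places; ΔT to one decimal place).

ΔF = 2.12 W/m²; ΔT = 1.0 K

CO₂: 5.35 × ln(287/193) = 5.35 × ln(1.48705) = 5.35 × 0.39679 = 2.1228 W/m².
ΔT = λ ΔF = 0.48 × 2.12 = 1.0176 K.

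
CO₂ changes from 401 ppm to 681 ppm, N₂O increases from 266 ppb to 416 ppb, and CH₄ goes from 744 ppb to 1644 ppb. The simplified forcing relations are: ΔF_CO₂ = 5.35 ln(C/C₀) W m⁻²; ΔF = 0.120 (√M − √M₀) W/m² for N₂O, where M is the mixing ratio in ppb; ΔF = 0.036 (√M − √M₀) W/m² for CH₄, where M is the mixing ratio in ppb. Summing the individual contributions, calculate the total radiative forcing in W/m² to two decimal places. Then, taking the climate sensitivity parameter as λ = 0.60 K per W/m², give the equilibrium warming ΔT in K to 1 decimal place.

ΔF = 3.80 W/m²; ΔT = 2.3 K

CO₂: 5.35 × ln(681/401) = 5.35 × ln(1.69825) = 5.35 × 0.52960 = 2.8334 W/m².
N₂O: 0.120 × (√416 − √266) = 0.120 × (20.3961 − 16.3095) = 0.120 × 4.0866 = 0.4904 W/m².
CH₄: 0.036 × (√1644 − √744) = 0.036 × (40.5463 − 27.2764) = 0.036 × 13.2699 = 0.4777 W/m².
Total ΔF = 2.8334 + 0.4904 + 0.4777 = 3.8015 W/m².
ΔT = λ ΔF = 0.60 × 3.80 = 2.2800 K.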